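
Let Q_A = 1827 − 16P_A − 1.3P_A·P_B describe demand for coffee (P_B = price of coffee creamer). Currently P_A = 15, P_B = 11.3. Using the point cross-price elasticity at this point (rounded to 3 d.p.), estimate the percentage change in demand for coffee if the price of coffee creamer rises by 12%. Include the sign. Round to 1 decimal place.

At P_A = 15, P_B = 11.3: Q_A = 1366.65.
∂Q_A/∂P_B = -1.3P_A = -19.5000.
ε = (∂Q_A/∂P_B)(P_B/Q_A) = -19.5000 × 11.3/1366.65 ≈ -0.161.
%ΔQ_A ≈ ε × %ΔP_B = -0.161 × (12%) = -1.9%.

-1.9%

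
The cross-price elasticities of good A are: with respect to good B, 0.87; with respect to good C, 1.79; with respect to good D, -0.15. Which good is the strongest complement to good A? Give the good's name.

good D

Complements have ε < 0. The most negative value is -0.15 (good D).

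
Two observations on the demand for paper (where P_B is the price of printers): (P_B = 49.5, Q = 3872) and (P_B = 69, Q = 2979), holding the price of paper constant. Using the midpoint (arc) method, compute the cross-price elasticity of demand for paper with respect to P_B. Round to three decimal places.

-0.792

ΔQ_A = 2979 − 3872 = -893; ΔP_B = 69 − 49.5 = 19.5.
Midpoints: Q̄_A = 3425.5, P̄_B = 59.25.
ε = (ΔQ_A/Q̄_A)/(ΔP_B/P̄_B) = (-893/3425.5)/(19.5/59.25) ≈ -0.792.
ε < 0: paper and printers are complements.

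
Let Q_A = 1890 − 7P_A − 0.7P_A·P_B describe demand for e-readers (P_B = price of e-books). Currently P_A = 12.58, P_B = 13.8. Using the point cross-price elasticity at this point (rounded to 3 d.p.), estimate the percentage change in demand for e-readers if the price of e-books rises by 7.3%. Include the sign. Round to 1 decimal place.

-0.5%

At P_A = 12.58, P_B = 13.8: Q_A = 1680.417.
∂Q_A/∂P_B = -0.7P_A = -8.8060.
ε = (∂Q_A/∂P_B)(P_B/Q_A) = -8.8060 × 13.8/1680.417 ≈ -0.072.
%ΔQ_A ≈ ε × %ΔP_B = -0.072 × (7.3%) = -0.5%.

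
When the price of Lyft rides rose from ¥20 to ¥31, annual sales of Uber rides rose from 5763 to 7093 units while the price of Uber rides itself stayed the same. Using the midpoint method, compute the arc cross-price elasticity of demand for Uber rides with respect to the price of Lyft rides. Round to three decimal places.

ΔQ_A = 7093 − 5763 = 1330; ΔP_B = 31 − 20 = 11.
Midpoints: Q̄_A = 6428.0, P̄_B = 25.50.
ε = (ΔQ_A/Q̄_A)/(ΔP_B/P̄_B) = (1330/6428.0)/(11/25.50) ≈ 0.480.
ε > 0: Uber rides and Lyft rides are substitutes.

0.480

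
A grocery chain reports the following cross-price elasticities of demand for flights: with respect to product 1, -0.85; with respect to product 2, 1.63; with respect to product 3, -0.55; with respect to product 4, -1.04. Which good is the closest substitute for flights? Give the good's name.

Substitutes have ε > 0. Among the positive values, 1.63 (product 2) is largest.

product 2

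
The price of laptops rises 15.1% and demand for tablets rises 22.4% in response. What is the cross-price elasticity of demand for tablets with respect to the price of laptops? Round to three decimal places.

ε = (%ΔQ of tablets) / (%ΔP of laptops) = (22.4%) / (15.1%) ≈ 1.483.

1.483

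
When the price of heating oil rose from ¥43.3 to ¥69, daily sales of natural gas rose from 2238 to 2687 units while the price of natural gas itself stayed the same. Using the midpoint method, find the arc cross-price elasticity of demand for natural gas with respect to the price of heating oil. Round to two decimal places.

0.40

ΔQ_A = 2687 − 2238 = 449; ΔP_B = 69 − 43.3 = 25.7.
Midpoints: Q̄_A = 2462.5, P̄_B = 56.15.
ε = (ΔQ_A/Q̄_A)/(ΔP_B/P̄_B) = (449/2462.5)/(25.7/56.15) ≈ 0.40.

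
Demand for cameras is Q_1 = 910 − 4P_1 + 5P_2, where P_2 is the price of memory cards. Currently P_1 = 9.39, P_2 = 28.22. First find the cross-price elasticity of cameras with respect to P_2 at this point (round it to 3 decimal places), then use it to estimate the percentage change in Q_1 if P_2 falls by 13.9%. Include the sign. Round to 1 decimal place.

At P_1 = 9.39, P_2 = 28.22: Q_1 = 1013.54.
∂Q_1/∂P_2 = 5.
ε = (∂Q_1/∂P_2)(P_2/Q_1) = 5.0000 × 28.22/1013.54 ≈ 0.139.
%ΔQ_1 ≈ ε × %ΔP_2 = 0.139 × (-13.9%) = -1.9%.

-1.9%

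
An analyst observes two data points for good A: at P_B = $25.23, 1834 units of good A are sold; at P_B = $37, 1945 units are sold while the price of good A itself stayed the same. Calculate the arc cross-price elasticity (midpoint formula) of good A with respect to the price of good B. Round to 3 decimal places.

0.155

ΔQ_A = 1945 − 1834 = 111; ΔP_B = 37 − 25.23 = 11.77.
Midpoints: Q̄_A = 1889.5, P̄_B = 31.12.
ε = (ΔQ_A/Q̄_A)/(ΔP_B/P̄_B) = (111/1889.5)/(11.77/31.12) ≈ 0.155.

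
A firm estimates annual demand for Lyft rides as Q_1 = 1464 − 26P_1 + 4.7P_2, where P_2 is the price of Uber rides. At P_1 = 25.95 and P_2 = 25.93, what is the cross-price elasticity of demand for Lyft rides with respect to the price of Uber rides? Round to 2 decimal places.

At P_1 = 25.95 and P_2 = 25.93: Q_1 = 911.171.
∂Q_1/∂P_2 = 4.7.
ε = (∂Q_1/∂P_2)(P_2/Q_1) = 4.7 × (25.93/911.171) ≈ 0.13.

0.13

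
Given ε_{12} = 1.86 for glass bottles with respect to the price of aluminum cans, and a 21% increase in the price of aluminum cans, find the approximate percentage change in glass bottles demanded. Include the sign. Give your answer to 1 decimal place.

%ΔQ ≈ ε × %ΔP of aluminum cans = 1.86 × (21%) = 39.1%.

39.1%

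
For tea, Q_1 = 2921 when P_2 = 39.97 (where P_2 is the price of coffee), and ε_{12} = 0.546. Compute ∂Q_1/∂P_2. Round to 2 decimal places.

ε = (∂Q_1/∂P_2)·(P_2/Q_1) ⇒ ∂Q_1/∂P_2 = ε·Q_1/P_2 = 0.546 × 2921/39.97 ≈ 39.90.

39.90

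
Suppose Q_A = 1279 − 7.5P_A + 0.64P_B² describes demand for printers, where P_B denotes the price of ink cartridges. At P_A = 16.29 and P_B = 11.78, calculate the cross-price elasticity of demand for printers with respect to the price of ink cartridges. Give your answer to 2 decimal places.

0.14

At P_A = 16.29 and P_B = 11.78: Q_A = 1245.637.
∂Q_A/∂P_B = 1.28P_B = 1.28(11.78) = 15.0784.
ε = (∂Q_A/∂P_B)(P_B/Q_A) = 15.0784 × (11.78/1245.637) ≈ 0.14.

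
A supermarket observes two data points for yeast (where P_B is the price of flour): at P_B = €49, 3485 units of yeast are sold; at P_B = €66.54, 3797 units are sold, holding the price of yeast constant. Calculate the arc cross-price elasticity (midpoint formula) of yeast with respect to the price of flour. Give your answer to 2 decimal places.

0.28

ΔQ_A = 3797 − 3485 = 312; ΔP_B = 66.54 − 49 = 17.54.
Midpoints: Q̄_A = 3641.0, P̄_B = 57.77.
ε = (ΔQ_A/Q̄_A)/(ΔP_B/P̄_B) = (312/3641.0)/(17.54/57.77) ≈ 0.28.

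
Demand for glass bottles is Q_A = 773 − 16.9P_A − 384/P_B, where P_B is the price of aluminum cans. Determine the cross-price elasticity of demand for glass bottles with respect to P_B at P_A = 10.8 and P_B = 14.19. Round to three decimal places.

At P_A = 10.8 and P_B = 14.19: Q_A = 563.419.
∂Q_A/∂P_B = 384/P_B² = 1.9071.
ε = (∂Q_A/∂P_B)(P_B/Q_A) = 1.9071 × (14.19/563.419) ≈ 0.048.

0.048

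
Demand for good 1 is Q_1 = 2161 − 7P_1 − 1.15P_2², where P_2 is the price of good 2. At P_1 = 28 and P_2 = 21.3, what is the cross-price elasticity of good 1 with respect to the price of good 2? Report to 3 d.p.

-0.723

At P_1 = 28 and P_2 = 21.3: Q_1 = 1443.256.
∂Q_1/∂P_2 = -2.3P_2 = -2.3(21.3) = -48.9900.
ε = (∂Q_1/∂P_2)(P_2/Q_1) = -48.9900 × (21.3/1443.256) ≈ -0.723.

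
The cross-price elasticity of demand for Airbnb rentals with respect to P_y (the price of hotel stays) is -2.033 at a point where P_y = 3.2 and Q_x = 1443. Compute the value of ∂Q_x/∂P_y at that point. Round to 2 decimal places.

ε = (∂Q_x/∂P_y)·(P_y/Q_x) ⇒ ∂Q_x/∂P_y = ε·Q_x/P_y = -2.033 × 1443/3.2 ≈ -916.76.

-916.76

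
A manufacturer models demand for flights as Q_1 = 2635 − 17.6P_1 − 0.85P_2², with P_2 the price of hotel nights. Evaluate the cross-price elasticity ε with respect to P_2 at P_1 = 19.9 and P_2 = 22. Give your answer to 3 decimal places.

At P_1 = 19.9 and P_2 = 22: Q_1 = 1873.36.
∂Q_1/∂P_2 = -1.7P_2 = -1.7(22) = -37.4000.
ε = (∂Q_1/∂P_2)(P_2/Q_1) = -37.4000 × (22/1873.36) ≈ -0.439.
ε < 0: complements.

-0.439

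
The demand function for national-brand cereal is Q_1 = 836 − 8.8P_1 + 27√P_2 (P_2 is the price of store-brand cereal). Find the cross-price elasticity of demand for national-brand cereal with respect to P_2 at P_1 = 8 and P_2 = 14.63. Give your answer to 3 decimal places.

At P_1 = 8 and P_2 = 14.63: Q_1 = 868.873.
∂Q_1/∂P_2 = 27/(2√P_2) = 27/(2√14.63) = 3.5295.
ε = (∂Q_1/∂P_2)(P_2/Q_1) = 3.5295 × (14.63/868.873) ≈ 0.059.
ε > 0: substitutes.

0.059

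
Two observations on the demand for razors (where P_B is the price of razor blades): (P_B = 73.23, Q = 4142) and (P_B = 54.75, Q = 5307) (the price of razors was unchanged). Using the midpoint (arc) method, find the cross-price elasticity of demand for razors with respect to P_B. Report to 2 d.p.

ΔQ_A = 5307 − 4142 = 1165; ΔP_B = 54.75 − 73.23 = -18.48.
Midpoints: Q̄_A = 4724.5, P̄_B = 63.99.
ε = (ΔQ_A/Q̄_A)/(ΔP_B/P̄_B) = (1165/4724.5)/(-18.48/63.99) ≈ -0.85.
ε < 0: razors and razor blades are complements.

-0.85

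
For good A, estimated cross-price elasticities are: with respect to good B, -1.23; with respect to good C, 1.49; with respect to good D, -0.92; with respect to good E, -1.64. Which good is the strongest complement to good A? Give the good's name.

Complements have ε < 0. The most negative value is -1.64 (good E).

good E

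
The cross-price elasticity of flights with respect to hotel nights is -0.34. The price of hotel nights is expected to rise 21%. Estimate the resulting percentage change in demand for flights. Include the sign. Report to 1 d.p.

%ΔQ ≈ ε × %ΔP of hotel nights = -0.34 × (21%) = -7.1%.

-7.1%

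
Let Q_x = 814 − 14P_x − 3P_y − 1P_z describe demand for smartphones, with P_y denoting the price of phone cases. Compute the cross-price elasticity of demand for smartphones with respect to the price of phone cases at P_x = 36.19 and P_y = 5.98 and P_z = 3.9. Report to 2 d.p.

At P_x = 36.19 and P_y = 5.98 and P_z = 3.9: Q_x = 285.5.
∂Q_x/∂P_y = -3.
ε = (∂Q_x/∂P_y)(P_y/Q_x) = -3 × (5.98/285.5) ≈ -0.06.
Since ε < 0, smartphones and phone cases are complements.

-0.06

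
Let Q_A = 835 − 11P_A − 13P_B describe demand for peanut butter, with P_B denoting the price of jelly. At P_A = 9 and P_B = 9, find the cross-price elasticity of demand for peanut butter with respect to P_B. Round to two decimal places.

At P_A = 9 and P_B = 9: Q_A = 619.
∂Q_A/∂P_B = -13.
ε = (∂Q_A/∂P_B)(P_B/Q_A) = -13 × (9/619) ≈ -0.19.

-0.19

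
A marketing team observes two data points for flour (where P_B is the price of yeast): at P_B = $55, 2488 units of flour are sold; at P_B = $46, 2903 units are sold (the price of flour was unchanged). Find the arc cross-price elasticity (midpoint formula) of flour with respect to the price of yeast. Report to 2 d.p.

-0.86

ΔQ_A = 2903 − 2488 = 415; ΔP_B = 46 − 55 = -9.
Midpoints: Q̄_A = 2695.5, P̄_B = 50.50.
ε = (ΔQ_A/Q̄_A)/(ΔP_B/P̄_B) = (415/2695.5)/(-9/50.50) ≈ -0.86.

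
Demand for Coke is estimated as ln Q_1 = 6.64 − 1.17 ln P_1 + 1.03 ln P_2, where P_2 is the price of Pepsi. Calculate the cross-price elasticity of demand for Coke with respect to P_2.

In a log-linear (constant-elasticity) demand function, the coefficient on ln P_2 is the cross-price elasticity.
ε = 1.03. Positive, so Coke and Pepsi are substitutes.

1.03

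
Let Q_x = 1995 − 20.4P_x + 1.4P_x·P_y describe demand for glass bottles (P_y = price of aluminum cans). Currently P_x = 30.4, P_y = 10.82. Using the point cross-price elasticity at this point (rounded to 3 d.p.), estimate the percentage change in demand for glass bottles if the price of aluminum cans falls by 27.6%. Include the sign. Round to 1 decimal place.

At P_x = 30.4, P_y = 10.82: Q_x = 1835.339.
∂Q_x/∂P_y = 1.4P_x = 42.5600.
ε = (∂Q_x/∂P_y)(P_y/Q_x) = 42.5600 × 10.82/1835.339 ≈ 0.251.
%ΔQ_x ≈ ε × %ΔP_y = 0.251 × (-27.6%) = -6.9%.

-6.9%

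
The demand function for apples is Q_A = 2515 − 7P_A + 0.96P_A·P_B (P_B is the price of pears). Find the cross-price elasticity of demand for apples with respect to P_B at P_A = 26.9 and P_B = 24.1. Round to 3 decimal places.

0.211

At P_A = 26.9 and P_B = 24.1: Q_A = 2949.058.
∂Q_A/∂P_B = 0.96P_A = 0.96(26.9) = 25.8240.
ε = (∂Q_A/∂P_B)(P_B/Q_A) = 25.8240 × (24.1/2949.058) ≈ 0.211.
ε > 0: substitutes.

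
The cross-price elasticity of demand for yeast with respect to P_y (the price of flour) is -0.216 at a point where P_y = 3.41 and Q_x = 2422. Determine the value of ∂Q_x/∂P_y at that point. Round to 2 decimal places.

ε = (∂Q_x/∂P_y)·(P_y/Q_x) ⇒ ∂Q_x/∂P_y = ε·Q_x/P_y = -0.216 × 2422/3.41 ≈ -153.42.

-153.42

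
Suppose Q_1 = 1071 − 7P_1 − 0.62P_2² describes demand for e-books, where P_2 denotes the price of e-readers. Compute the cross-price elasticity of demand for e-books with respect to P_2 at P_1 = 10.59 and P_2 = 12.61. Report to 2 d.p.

-0.22

At P_1 = 10.59 and P_2 = 12.61: Q_1 = 898.282.
∂Q_1/∂P_2 = -1.24P_2 = -1.24(12.61) = -15.6364.
ε = (∂Q_1/∂P_2)(P_2/Q_1) = -15.6364 × (12.61/898.282) ≈ -0.22.
ε < 0: complements.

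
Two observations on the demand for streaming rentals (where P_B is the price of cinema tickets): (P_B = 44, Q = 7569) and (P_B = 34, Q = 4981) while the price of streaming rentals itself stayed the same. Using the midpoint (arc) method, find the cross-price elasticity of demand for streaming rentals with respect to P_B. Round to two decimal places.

1.61

ΔQ_A = 4981 − 7569 = -2588; ΔP_B = 34 − 44 = -10.
Midpoints: Q̄_A = 6275.0, P̄_B = 39.00.
ε = (ΔQ_A/Q̄_A)/(ΔP_B/P̄_B) = (-2588/6275.0)/(-10/39.00) ≈ 1.61.
ε > 0: streaming rentals and cinema tickets are substitutes.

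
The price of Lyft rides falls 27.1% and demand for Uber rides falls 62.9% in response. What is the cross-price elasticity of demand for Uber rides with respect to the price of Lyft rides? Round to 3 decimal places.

2.321

ε = (%ΔQ of Uber rides) / (%ΔP of Lyft rides) = (-62.9%) / (-27.1%) ≈ 2.321.
Positive cross-price elasticity: substitutes.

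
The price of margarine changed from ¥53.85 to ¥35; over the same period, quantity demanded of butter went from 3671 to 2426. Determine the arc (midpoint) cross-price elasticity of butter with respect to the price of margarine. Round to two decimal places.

0.96

ΔQ_A = 2426 − 3671 = -1245; ΔP_B = 35 − 53.85 = -18.85.
Midpoints: Q̄_A = 3048.5, P̄_B = 44.42.
ε = (ΔQ_A/Q̄_A)/(ΔP_B/P̄_B) = (-1245/3048.5)/(-18.85/44.42) ≈ 0.96.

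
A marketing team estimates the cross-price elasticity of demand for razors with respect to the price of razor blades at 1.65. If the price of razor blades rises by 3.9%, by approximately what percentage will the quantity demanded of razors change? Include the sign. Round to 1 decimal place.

%ΔQ ≈ ε × %ΔP of razor blades = 1.65 × (3.9%) = 6.4%.

6.4%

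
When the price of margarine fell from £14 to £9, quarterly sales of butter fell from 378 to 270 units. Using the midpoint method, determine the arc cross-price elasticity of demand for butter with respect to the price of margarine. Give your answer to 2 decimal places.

0.77

ΔQ_A = 270 − 378 = -108; ΔP_B = 9 − 14 = -5.
Midpoints: Q̄_A = 324.0, P̄_B = 11.50.
ε = (ΔQ_A/Q̄_A)/(ΔP_B/P̄_B) = (-108/324.0)/(-5/11.50) ≈ 0.77.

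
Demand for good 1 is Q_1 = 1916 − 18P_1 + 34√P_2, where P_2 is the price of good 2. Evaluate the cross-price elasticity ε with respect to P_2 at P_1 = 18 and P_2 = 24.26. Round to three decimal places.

0.048

At P_1 = 18 and P_2 = 24.26: Q_1 = 1759.465.
∂Q_1/∂P_2 = 34/(2√P_2) = 34/(2√24.26) = 3.4515.
ε = (∂Q_1/∂P_2)(P_2/Q_1) = 3.4515 × (24.26/1759.465) ≈ 0.048.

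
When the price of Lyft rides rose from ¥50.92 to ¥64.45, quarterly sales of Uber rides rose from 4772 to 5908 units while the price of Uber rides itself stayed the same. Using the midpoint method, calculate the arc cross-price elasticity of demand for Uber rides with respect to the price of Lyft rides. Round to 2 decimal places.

0.91

ΔQ_A = 5908 − 4772 = 1136; ΔP_B = 64.45 − 50.92 = 13.53.
Midpoints: Q̄_A = 5340.0, P̄_B = 57.69.
ε = (ΔQ_A/Q̄_A)/(ΔP_B/P̄_B) = (1136/5340.0)/(13.53/57.69) ≈ 0.91.
ε > 0: Uber rides and Lyft rides are substitutes.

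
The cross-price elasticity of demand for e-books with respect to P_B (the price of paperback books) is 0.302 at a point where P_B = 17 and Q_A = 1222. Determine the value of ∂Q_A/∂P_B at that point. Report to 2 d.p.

ε = (∂Q_A/∂P_B)·(P_B/Q_A) ⇒ ∂Q_A/∂P_B = ε·Q_A/P_B = 0.302 × 1222/17 ≈ 21.71.

21.71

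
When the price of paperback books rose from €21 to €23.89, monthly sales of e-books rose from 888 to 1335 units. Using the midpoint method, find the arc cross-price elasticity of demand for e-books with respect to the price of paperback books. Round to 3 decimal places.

3.123

ΔQ_A = 1335 − 888 = 447; ΔP_B = 23.89 − 21 = 2.89.
Midpoints: Q̄_A = 1111.5, P̄_B = 22.45.
ε = (ΔQ_A/Q̄_A)/(ΔP_B/P̄_B) = (447/1111.5)/(2.89/22.45) ≈ 3.123.
ε > 0: e-books and paperback books are substitutes.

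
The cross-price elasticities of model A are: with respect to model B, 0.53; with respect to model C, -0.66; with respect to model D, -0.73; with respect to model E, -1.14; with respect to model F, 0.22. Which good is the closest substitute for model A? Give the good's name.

model B

Substitutes have ε > 0. Among the positive values, 0.53 (model B) is largest.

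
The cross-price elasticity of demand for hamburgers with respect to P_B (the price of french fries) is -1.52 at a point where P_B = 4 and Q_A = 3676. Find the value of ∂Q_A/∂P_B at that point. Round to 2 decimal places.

ε = (∂Q_A/∂P_B)·(P_B/Q_A) ⇒ ∂Q_A/∂P_B = ε·Q_A/P_B = -1.52 × 3676/4 ≈ -1396.88.

-1396.88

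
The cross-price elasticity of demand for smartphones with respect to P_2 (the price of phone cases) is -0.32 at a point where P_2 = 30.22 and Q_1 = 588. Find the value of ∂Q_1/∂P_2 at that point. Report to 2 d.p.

ε = (∂Q_1/∂P_2)·(P_2/Q_1) ⇒ ∂Q_1/∂P_2 = ε·Q_1/P_2 = -0.32 × 588/30.22 ≈ -6.23.

-6.23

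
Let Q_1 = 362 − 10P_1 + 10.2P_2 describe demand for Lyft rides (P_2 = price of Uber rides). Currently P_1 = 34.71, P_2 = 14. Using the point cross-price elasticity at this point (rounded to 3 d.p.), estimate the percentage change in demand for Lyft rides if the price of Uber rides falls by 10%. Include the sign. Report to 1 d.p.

-9.1%

At P_1 = 34.71, P_2 = 14: Q_1 = 157.7.
∂Q_1/∂P_2 = 10.2.
ε = (∂Q_1/∂P_2)(P_2/Q_1) = 10.2000 × 14/157.7 ≈ 0.906.
%ΔQ_1 ≈ ε × %ΔP_2 = 0.906 × (-10%) = -9.1%.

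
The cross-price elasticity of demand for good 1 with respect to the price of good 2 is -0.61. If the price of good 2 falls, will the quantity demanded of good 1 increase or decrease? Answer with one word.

ε < 0 and the price of good 2 falls, so the quantity of good 1 moves in the opposite direction: it increases.

increase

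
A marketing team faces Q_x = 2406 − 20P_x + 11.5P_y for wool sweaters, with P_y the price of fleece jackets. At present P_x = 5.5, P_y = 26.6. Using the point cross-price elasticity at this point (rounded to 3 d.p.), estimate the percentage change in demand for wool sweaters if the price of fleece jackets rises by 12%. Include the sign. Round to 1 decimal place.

At P_x = 5.5, P_y = 26.6: Q_x = 2601.9.
∂Q_x/∂P_y = 11.5.
ε = (∂Q_x/∂P_y)(P_y/Q_x) = 11.5000 × 26.6/2601.9 ≈ 0.118.
%ΔQ_x ≈ ε × %ΔP_y = 0.118 × (12%) = 1.4%.

1.4%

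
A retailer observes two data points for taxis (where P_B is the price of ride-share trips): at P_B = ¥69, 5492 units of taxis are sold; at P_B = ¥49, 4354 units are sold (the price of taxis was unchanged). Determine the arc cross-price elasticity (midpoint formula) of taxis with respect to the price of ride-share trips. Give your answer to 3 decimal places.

0.682

ΔQ_A = 4354 − 5492 = -1138; ΔP_B = 49 − 69 = -20.
Midpoints: Q̄_A = 4923.0, P̄_B = 59.00.
ε = (ΔQ_A/Q̄_A)/(ΔP_B/P̄_B) = (-1138/4923.0)/(-20/59.00) ≈ 0.682.
ε > 0: taxis and ride-share trips are substitutes.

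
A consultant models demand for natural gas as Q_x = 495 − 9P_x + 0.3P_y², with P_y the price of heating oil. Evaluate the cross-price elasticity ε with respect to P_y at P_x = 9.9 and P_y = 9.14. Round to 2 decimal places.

At P_x = 9.9 and P_y = 9.14: Q_x = 430.962.
∂Q_x/∂P_y = 0.6P_y = 0.6(9.14) = 5.4840.
ε = (∂Q_x/∂P_y)(P_y/Q_x) = 5.4840 × (9.14/430.962) ≈ 0.12.
ε > 0: substitutes.

0.12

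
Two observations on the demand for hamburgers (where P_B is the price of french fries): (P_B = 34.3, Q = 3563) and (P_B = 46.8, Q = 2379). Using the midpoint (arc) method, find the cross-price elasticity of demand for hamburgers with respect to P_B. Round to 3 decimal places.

-1.293

ΔQ_A = 2379 − 3563 = -1184; ΔP_B = 46.8 − 34.3 = 12.5.
Midpoints: Q̄_A = 2971.0, P̄_B = 40.55.
ε = (ΔQ_A/Q̄_A)/(ΔP_B/P̄_B) = (-1184/2971.0)/(12.5/40.55) ≈ -1.293.
ε < 0: hamburgers and french fries are complements.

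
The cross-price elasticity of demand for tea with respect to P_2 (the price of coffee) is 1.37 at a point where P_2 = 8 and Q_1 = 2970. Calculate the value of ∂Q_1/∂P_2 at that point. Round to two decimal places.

508.61

ε = (∂Q_1/∂P_2)·(P_2/Q_1) ⇒ ∂Q_1/∂P_2 = ε·Q_1/P_2 = 1.37 × 2970/8 ≈ 508.61.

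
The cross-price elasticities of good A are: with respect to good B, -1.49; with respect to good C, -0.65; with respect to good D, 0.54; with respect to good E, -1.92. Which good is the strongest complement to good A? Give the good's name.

Complements have ε < 0. The most negative value is -1.92 (good E).

good E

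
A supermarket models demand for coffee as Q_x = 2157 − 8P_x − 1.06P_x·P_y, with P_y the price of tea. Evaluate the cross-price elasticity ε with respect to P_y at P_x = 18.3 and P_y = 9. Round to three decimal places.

At P_x = 18.3 and P_y = 9: Q_x = 1836.018.
∂Q_x/∂P_y = -1.06P_x = -1.06(18.3) = -19.3980.
ε = (∂Q_x/∂P_y)(P_y/Q_x) = -19.3980 × (9/1836.018) ≈ -0.095.

-0.095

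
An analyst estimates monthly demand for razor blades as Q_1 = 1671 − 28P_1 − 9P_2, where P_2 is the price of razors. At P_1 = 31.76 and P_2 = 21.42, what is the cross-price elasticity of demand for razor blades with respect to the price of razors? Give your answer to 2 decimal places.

-0.33

At P_1 = 31.76 and P_2 = 21.42: Q_1 = 588.94.
∂Q_1/∂P_2 = -9.
ε = (∂Q_1/∂P_2)(P_2/Q_1) = -9 × (21.42/588.94) ≈ -0.33.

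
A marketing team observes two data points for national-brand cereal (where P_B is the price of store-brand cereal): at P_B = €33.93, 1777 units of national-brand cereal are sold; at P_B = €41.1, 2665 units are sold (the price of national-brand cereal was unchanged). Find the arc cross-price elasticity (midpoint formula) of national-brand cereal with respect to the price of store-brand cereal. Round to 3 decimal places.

2.092

ΔQ_A = 2665 − 1777 = 888; ΔP_B = 41.1 − 33.93 = 7.17.
Midpoints: Q̄_A = 2221.0, P̄_B = 37.52.
ε = (ΔQ_A/Q̄_A)/(ΔP_B/P̄_B) = (888/2221.0)/(7.17/37.52) ≈ 2.092.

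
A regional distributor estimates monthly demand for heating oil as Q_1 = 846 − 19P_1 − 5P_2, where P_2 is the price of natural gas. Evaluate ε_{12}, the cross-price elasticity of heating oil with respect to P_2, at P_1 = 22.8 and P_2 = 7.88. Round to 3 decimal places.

At P_1 = 22.8 and P_2 = 7.88: Q_1 = 373.4.
∂Q_1/∂P_2 = -5.
ε = (∂Q_1/∂P_2)(P_2/Q_1) = -5 × (7.88/373.4) ≈ -0.106.

-0.106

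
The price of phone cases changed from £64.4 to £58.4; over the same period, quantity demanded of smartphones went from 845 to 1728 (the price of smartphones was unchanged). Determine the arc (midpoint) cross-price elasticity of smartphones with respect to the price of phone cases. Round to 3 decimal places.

ΔQ_A = 1728 − 845 = 883; ΔP_B = 58.4 − 64.4 = -6.
Midpoints: Q̄_A = 1286.5, P̄_B = 61.40.
ε = (ΔQ_A/Q̄_A)/(ΔP_B/P̄_B) = (883/1286.5)/(-6/61.40) ≈ -7.024.

-7.024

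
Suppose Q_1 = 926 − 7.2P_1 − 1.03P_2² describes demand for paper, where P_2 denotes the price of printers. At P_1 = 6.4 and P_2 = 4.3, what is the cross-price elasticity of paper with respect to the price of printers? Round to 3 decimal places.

-0.044

At P_1 = 6.4 and P_2 = 4.3: Q_1 = 860.875.
∂Q_1/∂P_2 = -2.06P_2 = -2.06(4.3) = -8.8580.
ε = (∂Q_1/∂P_2)(P_2/Q_1) = -8.8580 × (4.3/860.875) ≈ -0.044.
ε < 0: complements.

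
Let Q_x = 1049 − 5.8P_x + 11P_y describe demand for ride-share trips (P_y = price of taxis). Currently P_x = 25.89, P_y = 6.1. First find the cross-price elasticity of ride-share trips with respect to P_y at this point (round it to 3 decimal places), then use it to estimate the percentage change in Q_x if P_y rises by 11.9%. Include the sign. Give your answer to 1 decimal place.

0.8%

At P_x = 25.89, P_y = 6.1: Q_x = 965.938.
∂Q_x/∂P_y = 11.
ε = (∂Q_x/∂P_y)(P_y/Q_x) = 11.0000 × 6.1/965.938 ≈ 0.069.
%ΔQ_x ≈ ε × %ΔP_y = 0.069 × (11.9%) = 0.8%.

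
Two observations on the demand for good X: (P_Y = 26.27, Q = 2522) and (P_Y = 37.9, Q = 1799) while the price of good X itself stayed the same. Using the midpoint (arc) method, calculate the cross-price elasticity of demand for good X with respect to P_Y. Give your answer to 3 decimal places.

ΔQ_X = 1799 − 2522 = -723; ΔP_Y = 37.9 − 26.27 = 11.63.
Midpoints: Q̄_X = 2160.5, P̄_Y = 32.09.
ε = (ΔQ_X/Q̄_X)/(ΔP_Y/P̄_Y) = (-723/2160.5)/(11.63/32.09) ≈ -0.923.

-0.923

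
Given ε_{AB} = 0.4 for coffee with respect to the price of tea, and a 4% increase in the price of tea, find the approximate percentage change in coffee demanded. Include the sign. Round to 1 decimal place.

%ΔQ ≈ ε × %ΔP of tea = 0.4 × (4%) = 1.6%.

1.6%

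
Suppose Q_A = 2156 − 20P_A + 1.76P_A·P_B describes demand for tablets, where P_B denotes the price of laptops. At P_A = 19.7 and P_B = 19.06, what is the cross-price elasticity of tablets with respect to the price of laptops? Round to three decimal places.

0.273

At P_A = 19.7 and P_B = 19.06: Q_A = 2422.848.
∂Q_A/∂P_B = 1.76P_A = 1.76(19.7) = 34.6720.
ε = (∂Q_A/∂P_B)(P_B/Q_A) = 34.6720 × (19.06/2422.848) ≈ 0.273.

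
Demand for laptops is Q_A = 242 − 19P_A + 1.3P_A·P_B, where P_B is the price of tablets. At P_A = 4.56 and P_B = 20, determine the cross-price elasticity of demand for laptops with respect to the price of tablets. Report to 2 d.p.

0.43

At P_A = 4.56 and P_B = 20: Q_A = 273.92.
∂Q_A/∂P_B = 1.3P_A = 1.3(4.56) = 5.9280.
ε = (∂Q_A/∂P_B)(P_B/Q_A) = 5.9280 × (20/273.92) ≈ 0.43.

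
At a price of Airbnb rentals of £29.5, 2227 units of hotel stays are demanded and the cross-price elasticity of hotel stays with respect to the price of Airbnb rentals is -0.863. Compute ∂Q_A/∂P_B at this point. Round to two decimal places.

-65.15

ε = (∂Q_A/∂P_B)·(P_B/Q_A) ⇒ ∂Q_A/∂P_B = ε·Q_A/P_B = -0.863 × 2227/29.5 ≈ -65.15.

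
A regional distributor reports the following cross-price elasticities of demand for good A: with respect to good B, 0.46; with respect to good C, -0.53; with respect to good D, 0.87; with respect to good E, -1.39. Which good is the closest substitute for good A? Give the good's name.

Substitutes have ε > 0. Among the positive values, 0.87 (good D) is largest.

good D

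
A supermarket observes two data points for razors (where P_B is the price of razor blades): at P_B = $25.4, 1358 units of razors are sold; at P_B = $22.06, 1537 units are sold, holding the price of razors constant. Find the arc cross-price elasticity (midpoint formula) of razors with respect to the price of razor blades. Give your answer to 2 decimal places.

ΔQ_A = 1537 − 1358 = 179; ΔP_B = 22.06 − 25.4 = -3.34.
Midpoints: Q̄_A = 1447.5, P̄_B = 23.73.
ε = (ΔQ_A/Q̄_A)/(ΔP_B/P̄_B) = (179/1447.5)/(-3.34/23.73) ≈ -0.88.
ε < 0: razors and razor blades are complements.

-0.88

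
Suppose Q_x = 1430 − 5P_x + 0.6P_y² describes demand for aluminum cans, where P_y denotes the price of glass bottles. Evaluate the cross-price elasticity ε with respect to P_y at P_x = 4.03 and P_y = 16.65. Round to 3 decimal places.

At P_x = 4.03 and P_y = 16.65: Q_x = 1576.183.
∂Q_x/∂P_y = 1.2P_y = 1.2(16.65) = 19.9800.
ε = (∂Q_x/∂P_y)(P_y/Q_x) = 19.9800 × (16.65/1576.183) ≈ 0.211.
ε > 0: substitutes.

0.211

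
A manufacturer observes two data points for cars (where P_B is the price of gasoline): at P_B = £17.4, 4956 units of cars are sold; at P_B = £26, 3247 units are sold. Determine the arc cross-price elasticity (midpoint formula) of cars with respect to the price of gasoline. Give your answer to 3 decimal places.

ΔQ_A = 3247 − 4956 = -1709; ΔP_B = 26 − 17.4 = 8.6.
Midpoints: Q̄_A = 4101.5, P̄_B = 21.70.
ε = (ΔQ_A/Q̄_A)/(ΔP_B/P̄_B) = (-1709/4101.5)/(8.6/21.70) ≈ -1.051.
ε < 0: cars and gasoline are complements.

-1.051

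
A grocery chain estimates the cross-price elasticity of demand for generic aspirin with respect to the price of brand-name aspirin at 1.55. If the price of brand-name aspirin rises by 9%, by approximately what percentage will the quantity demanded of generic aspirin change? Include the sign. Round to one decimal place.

14.0%

%ΔQ ≈ ε × %ΔP of brand-name aspirin = 1.55 × (9%) = 14.0%.
Demand for generic aspirin rises by about 14.0%.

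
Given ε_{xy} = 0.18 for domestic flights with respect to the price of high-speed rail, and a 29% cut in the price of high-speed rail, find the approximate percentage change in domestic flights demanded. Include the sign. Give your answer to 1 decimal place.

%ΔQ ≈ ε × %ΔP of high-speed rail = 0.18 × (-29%) = -5.2%.
Demand for domestic flights falls by about 5.2%.

-5.2%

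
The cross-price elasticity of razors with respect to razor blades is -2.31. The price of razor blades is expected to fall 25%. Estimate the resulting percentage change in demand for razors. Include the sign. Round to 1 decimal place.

%ΔQ ≈ ε × %ΔP of razor blades = -2.31 × (-25%) = 57.8%.
Demand for razors rises by about 57.8%.

57.8%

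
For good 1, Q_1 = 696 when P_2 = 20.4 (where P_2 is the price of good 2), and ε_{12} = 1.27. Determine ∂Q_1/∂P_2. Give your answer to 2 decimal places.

ε = (∂Q_1/∂P_2)·(P_2/Q_1) ⇒ ∂Q_1/∂P_2 = ε·Q_1/P_2 = 1.27 × 696/20.4 ≈ 43.33.

43.33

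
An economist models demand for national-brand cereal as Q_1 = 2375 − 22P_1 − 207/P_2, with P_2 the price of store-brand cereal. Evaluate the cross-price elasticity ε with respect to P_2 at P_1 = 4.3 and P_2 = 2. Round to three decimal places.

At P_1 = 4.3 and P_2 = 2: Q_1 = 2176.9.
∂Q_1/∂P_2 = 207/P_2² = 51.7500.
ε = (∂Q_1/∂P_2)(P_2/Q_1) = 51.7500 × (2/2176.9) ≈ 0.048.
ε > 0: substitutes.

0.048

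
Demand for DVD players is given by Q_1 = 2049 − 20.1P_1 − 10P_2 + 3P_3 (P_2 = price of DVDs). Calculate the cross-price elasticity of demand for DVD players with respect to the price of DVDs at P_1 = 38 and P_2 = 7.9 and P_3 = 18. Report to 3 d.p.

-0.063

At P_1 = 38 and P_2 = 7.9 and P_3 = 18: Q_1 = 1260.2.
∂Q_1/∂P_2 = -10.
ε = (∂Q_1/∂P_2)(P_2/Q_1) = -10 × (7.9/1260.2) ≈ -0.063.
Since ε < 0, DVD players and DVDs are complements.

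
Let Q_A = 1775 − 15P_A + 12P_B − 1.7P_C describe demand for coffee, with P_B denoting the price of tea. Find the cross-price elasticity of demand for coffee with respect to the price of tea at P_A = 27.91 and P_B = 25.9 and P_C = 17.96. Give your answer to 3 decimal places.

At P_A = 27.91 and P_B = 25.9 and P_C = 17.96: Q_A = 1636.618.
∂Q_A/∂P_B = 12.
ε = (∂Q_A/∂P_B)(P_B/Q_A) = 12 × (25.9/1636.618) ≈ 0.190.
Since ε > 0, coffee and tea are substitutes.

0.190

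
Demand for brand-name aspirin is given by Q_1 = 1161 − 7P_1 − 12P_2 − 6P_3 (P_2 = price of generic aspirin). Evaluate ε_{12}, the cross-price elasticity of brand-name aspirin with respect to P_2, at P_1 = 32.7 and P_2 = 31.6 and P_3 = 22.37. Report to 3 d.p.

At P_1 = 32.7 and P_2 = 31.6 and P_3 = 22.37: Q_1 = 418.68.
∂Q_1/∂P_2 = -12.
ε = (∂Q_1/∂P_2)(P_2/Q_1) = -12 × (31.6/418.68) ≈ -0.906.
Since ε < 0, brand-name aspirin and generic aspirin are complements.

-0.906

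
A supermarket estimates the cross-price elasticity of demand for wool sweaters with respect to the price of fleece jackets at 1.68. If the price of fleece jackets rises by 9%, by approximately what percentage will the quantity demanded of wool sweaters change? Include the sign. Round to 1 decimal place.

%ΔQ ≈ ε × %ΔP of fleece jackets = 1.68 × (9%) = 15.1%.

15.1%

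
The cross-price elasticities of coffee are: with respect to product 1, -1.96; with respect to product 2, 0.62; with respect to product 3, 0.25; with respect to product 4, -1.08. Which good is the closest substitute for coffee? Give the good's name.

Substitutes have ε > 0. Among the positive values, 0.62 (product 2) is largest.

product 2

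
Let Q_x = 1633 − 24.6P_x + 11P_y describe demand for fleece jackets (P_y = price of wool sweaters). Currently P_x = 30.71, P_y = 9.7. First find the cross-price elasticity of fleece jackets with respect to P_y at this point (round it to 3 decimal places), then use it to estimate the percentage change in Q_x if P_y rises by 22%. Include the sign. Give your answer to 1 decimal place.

2.4%

At P_x = 30.71, P_y = 9.7: Q_x = 984.234.
∂Q_x/∂P_y = 11.
ε = (∂Q_x/∂P_y)(P_y/Q_x) = 11.0000 × 9.7/984.234 ≈ 0.108.
%ΔQ_x ≈ ε × %ΔP_y = 0.108 × (22%) = 2.4%.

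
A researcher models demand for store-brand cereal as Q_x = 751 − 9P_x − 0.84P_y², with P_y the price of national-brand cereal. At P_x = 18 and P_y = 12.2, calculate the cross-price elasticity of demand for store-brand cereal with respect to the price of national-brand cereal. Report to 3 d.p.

-0.539

At P_x = 18 and P_y = 12.2: Q_x = 463.974.
∂Q_x/∂P_y = -1.68P_y = -1.68(12.2) = -20.4960.
ε = (∂Q_x/∂P_y)(P_y/Q_x) = -20.4960 × (12.2/463.974) ≈ -0.539.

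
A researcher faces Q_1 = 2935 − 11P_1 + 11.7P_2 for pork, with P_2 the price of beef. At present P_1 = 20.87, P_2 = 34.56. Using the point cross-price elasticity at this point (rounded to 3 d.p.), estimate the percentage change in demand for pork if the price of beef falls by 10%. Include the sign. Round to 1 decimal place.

-1.3%

At P_1 = 20.87, P_2 = 34.56: Q_1 = 3109.782.
∂Q_1/∂P_2 = 11.7.
ε = (∂Q_1/∂P_2)(P_2/Q_1) = 11.7000 × 34.56/3109.782 ≈ 0.130.
%ΔQ_1 ≈ ε × %ΔP_2 = 0.130 × (-10%) = -1.3%.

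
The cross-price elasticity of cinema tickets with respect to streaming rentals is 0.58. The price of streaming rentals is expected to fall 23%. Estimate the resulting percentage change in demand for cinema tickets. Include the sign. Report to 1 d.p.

-13.3%

%ΔQ ≈ ε × %ΔP of streaming rentals = 0.58 × (-23%) = -13.3%.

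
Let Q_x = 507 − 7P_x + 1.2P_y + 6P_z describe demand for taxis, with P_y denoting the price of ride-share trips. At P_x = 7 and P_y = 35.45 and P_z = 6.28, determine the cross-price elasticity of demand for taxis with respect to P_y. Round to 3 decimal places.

At P_x = 7 and P_y = 35.45 and P_z = 6.28: Q_x = 538.22.
∂Q_x/∂P_y = 1.2.
ε = (∂Q_x/∂P_y)(P_y/Q_x) = 1.2 × (35.45/538.22) ≈ 0.079.

0.079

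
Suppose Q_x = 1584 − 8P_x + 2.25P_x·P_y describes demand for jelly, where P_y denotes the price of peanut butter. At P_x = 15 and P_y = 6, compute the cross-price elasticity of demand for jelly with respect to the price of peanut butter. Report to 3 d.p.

0.122

At P_x = 15 and P_y = 6: Q_x = 1666.5.
∂Q_x/∂P_y = 2.25P_x = 2.25(15) = 33.7500.
ε = (∂Q_x/∂P_y)(P_y/Q_x) = 33.7500 × (6/1666.5) ≈ 0.122.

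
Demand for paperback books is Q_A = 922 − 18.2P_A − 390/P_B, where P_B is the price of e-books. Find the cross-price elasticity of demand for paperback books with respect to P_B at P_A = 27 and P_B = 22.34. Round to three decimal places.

0.042

At P_A = 27 and P_B = 22.34: Q_A = 413.143.
∂Q_A/∂P_B = 390/P_B² = 0.7814.
ε = (∂Q_A/∂P_B)(P_B/Q_A) = 0.7814 × (22.34/413.143) ≈ 0.042.
ε > 0: substitutes.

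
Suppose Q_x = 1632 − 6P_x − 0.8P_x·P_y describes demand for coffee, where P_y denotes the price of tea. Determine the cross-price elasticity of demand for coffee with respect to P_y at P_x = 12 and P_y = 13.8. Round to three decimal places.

At P_x = 12 and P_y = 13.8: Q_x = 1427.52.
∂Q_x/∂P_y = -0.8P_x = -0.8(12) = -9.6000.
ε = (∂Q_x/∂P_y)(P_y/Q_x) = -9.6000 × (13.8/1427.52) ≈ -0.093.
ε < 0: complements.

-0.093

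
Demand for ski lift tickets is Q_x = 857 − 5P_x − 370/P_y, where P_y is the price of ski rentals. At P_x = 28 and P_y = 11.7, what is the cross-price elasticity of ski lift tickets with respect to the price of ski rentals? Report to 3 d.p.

At P_x = 28 and P_y = 11.7: Q_x = 685.376.
∂Q_x/∂P_y = 370/P_y² = 2.7029.
ε = (∂Q_x/∂P_y)(P_y/Q_x) = 2.7029 × (11.7/685.376) ≈ 0.046.

0.046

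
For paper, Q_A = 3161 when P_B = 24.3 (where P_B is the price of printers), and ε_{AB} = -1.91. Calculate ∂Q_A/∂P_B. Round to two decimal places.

-248.46

ε = (∂Q_A/∂P_B)·(P_B/Q_A) ⇒ ∂Q_A/∂P_B = ε·Q_A/P_B = -1.91 × 3161/24.3 ≈ -248.46.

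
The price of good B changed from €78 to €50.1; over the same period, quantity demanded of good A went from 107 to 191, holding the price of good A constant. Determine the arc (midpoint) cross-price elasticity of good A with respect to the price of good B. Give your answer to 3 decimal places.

ΔQ_A = 191 − 107 = 84; ΔP_B = 50.1 − 78 = -27.9.
Midpoints: Q̄_A = 149.0, P̄_B = 64.05.
ε = (ΔQ_A/Q̄_A)/(ΔP_B/P̄_B) = (84/149.0)/(-27.9/64.05) ≈ -1.294.
ε < 0: good A and good B are complements.

-1.294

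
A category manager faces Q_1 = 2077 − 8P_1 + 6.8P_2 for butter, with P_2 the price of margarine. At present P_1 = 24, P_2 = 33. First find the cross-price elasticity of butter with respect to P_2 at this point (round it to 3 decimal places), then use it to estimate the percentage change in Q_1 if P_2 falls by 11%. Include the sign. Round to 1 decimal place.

At P_1 = 24, P_2 = 33: Q_1 = 2109.4.
∂Q_1/∂P_2 = 6.8.
ε = (∂Q_1/∂P_2)(P_2/Q_1) = 6.8000 × 33/2109.4 ≈ 0.106.
%ΔQ_1 ≈ ε × %ΔP_2 = 0.106 × (-11%) = -1.2%.

-1.2%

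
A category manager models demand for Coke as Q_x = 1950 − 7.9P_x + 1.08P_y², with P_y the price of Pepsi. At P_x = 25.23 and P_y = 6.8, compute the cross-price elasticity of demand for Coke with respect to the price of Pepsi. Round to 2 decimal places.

0.06

At P_x = 25.23 and P_y = 6.8: Q_x = 1800.622.
∂Q_x/∂P_y = 2.16P_y = 2.16(6.8) = 14.6880.
ε = (∂Q_x/∂P_y)(P_y/Q_x) = 14.6880 × (6.8/1800.622) ≈ 0.06.
ε > 0: substitutes.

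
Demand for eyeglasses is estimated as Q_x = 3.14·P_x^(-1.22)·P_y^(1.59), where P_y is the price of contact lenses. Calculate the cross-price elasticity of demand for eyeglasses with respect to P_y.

1.59

In a log-linear (constant-elasticity) demand function, the coefficient on the exponent of P_y is the cross-price elasticity.
ε = 1.59. Positive, so eyeglasses and contact lenses are substitutes.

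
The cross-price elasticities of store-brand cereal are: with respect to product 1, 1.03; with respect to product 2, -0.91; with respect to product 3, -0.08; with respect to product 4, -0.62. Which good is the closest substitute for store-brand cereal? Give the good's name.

Substitutes have ε > 0. Among the positive values, 1.03 (product 1) is largest.

product 1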